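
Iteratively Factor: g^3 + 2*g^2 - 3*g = (g + 3)*(g^2 - g) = (g - 1)*(g + 3)*(g)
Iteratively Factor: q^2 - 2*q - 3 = (q + 1)*(q - 3)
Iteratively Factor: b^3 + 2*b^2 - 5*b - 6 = (b - 2)*(b^2 + 4*b + 3) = (b - 2)*(b + 3)*(b + 1)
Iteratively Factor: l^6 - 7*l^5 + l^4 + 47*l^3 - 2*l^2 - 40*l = (l + 1)*(l^5 - 8*l^4 + 9*l^3 + 38*l^2 - 40*l) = (l - 5)*(l + 1)*(l^4 - 3*l^3 - 6*l^2 + 8*l) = (l - 5)*(l + 1)*(l + 2)*(l^3 - 5*l^2 + 4*l) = (l - 5)*(l - 1)*(l + 1)*(l + 2)*(l^2 - 4*l) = (l - 5)*(l - 4)*(l - 1)*(l + 1)*(l + 2)*(l)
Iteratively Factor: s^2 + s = (s + 1)*(s)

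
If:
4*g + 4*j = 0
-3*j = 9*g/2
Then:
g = 0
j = 0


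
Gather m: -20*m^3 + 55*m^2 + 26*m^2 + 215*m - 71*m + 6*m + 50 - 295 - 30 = -20*m^3 + 81*m^2 + 150*m - 275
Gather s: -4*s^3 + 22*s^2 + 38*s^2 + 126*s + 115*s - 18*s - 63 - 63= -4*s^3 + 60*s^2 + 223*s - 126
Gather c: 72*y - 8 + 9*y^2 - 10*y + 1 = 9*y^2 + 62*y - 7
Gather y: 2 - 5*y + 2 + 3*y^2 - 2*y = 3*y^2 - 7*y + 4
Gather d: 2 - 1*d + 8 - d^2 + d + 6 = 16 - d^2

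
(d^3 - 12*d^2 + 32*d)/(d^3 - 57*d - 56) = d*(d - 4)/(d^2 + 8*d + 7)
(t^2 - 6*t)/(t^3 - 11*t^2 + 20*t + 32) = t*(t - 6)/(t^3 - 11*t^2 + 20*t + 32)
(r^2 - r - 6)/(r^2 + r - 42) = (r^2 - r - 6)/(r^2 + r - 42)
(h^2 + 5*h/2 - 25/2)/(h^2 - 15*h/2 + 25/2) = (h + 5)/(h - 5)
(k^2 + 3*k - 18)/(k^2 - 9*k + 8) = (k^2 + 3*k - 18)/(k^2 - 9*k + 8)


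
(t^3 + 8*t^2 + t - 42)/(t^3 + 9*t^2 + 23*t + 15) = (t^2 + 5*t - 14)/(t^2 + 6*t + 5)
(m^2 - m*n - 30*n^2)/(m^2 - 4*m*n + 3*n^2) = (m^2 - m*n - 30*n^2)/(m^2 - 4*m*n + 3*n^2)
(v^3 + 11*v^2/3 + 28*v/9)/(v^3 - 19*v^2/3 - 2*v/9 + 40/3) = v*(3*v + 7)/(3*v^2 - 23*v + 30)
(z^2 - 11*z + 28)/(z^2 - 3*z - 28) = (z - 4)/(z + 4)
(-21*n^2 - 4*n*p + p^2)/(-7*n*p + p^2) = (3*n + p)/p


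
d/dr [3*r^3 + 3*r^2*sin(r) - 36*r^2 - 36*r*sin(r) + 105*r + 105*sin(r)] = 3*r^2*cos(r) + 9*r^2 + 6*r*sin(r) - 36*r*cos(r) - 72*r - 36*sin(r) + 105*cos(r) + 105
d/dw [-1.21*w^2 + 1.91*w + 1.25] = 1.91 - 2.42*w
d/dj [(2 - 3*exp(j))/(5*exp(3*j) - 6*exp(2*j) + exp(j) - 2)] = ((3*exp(j) - 2)*(15*exp(2*j) - 12*exp(j) + 1) - 15*exp(3*j) + 18*exp(2*j) - 3*exp(j) + 6)*exp(j)/(5*exp(3*j) - 6*exp(2*j) + exp(j) - 2)^2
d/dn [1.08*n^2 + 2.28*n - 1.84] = 2.16*n + 2.28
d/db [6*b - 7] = 6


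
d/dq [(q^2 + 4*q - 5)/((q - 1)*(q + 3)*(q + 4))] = (-q^2 - 10*q - 23)/(q^4 + 14*q^3 + 73*q^2 + 168*q + 144)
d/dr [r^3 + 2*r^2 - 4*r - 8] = 3*r^2 + 4*r - 4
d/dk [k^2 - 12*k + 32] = 2*k - 12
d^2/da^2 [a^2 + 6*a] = 2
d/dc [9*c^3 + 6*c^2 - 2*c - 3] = 27*c^2 + 12*c - 2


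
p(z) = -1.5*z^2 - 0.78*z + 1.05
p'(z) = -3.0*z - 0.78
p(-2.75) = -8.15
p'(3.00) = -9.78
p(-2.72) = -7.93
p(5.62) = -50.71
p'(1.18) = -4.32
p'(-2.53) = 6.81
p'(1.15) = -4.23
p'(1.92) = -6.54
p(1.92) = -5.98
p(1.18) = -1.96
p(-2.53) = -6.58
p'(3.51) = -11.31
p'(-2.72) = 7.38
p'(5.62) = -17.64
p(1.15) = -1.83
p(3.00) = -14.79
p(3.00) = -14.79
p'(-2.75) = 7.47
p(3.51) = -20.17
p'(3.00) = -9.78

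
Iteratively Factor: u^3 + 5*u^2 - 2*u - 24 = (u + 4)*(u^2 + u - 6) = (u + 3)*(u + 4)*(u - 2)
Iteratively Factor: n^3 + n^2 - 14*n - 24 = (n + 2)*(n^2 - n - 12) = (n + 2)*(n + 3)*(n - 4)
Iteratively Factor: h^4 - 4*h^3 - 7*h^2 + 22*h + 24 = (h + 2)*(h^3 - 6*h^2 + 5*h + 12) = (h - 4)*(h + 2)*(h^2 - 2*h - 3) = (h - 4)*(h + 1)*(h + 2)*(h - 3)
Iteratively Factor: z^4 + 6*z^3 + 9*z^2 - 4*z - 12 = (z + 2)*(z^3 + 4*z^2 + z - 6) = (z - 1)*(z + 2)*(z^2 + 5*z + 6) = (z - 1)*(z + 2)*(z + 3)*(z + 2)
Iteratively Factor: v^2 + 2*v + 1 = (v + 1)*(v + 1)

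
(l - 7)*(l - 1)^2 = l^3 - 9*l^2 + 15*l - 7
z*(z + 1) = z^2 + z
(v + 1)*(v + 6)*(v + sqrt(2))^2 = v^4 + 2*sqrt(2)*v^3 + 7*v^3 + 8*v^2 + 14*sqrt(2)*v^2 + 14*v + 12*sqrt(2)*v + 12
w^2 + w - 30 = (w - 5)*(w + 6)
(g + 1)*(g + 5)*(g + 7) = g^3 + 13*g^2 + 47*g + 35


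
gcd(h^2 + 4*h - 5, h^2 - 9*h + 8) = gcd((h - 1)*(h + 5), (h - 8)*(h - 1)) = h - 1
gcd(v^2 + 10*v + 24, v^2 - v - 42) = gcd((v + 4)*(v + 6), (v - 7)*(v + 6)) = v + 6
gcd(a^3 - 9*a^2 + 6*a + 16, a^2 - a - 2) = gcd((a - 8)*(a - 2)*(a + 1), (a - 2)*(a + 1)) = a^2 - a - 2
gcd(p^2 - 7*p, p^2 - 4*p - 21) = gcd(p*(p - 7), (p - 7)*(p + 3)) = p - 7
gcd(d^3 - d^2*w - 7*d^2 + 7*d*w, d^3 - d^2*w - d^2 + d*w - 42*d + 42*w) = -d^2 + d*w + 7*d - 7*w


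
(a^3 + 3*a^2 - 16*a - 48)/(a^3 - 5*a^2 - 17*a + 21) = (a^2 - 16)/(a^2 - 8*a + 7)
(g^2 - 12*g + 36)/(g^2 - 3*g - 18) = (g - 6)/(g + 3)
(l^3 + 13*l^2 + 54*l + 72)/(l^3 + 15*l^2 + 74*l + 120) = (l + 3)/(l + 5)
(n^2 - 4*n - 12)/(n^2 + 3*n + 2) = (n - 6)/(n + 1)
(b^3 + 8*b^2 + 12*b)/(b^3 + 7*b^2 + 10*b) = (b + 6)/(b + 5)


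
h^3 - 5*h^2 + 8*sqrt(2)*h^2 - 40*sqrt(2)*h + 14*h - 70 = (h - 5)*(h + sqrt(2))*(h + 7*sqrt(2))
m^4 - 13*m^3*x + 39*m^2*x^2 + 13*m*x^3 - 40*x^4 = (m - 8*x)*(m - 5*x)*(m - x)*(m + x)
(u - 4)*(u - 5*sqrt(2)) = u^2 - 5*sqrt(2)*u - 4*u + 20*sqrt(2)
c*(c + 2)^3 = c^4 + 6*c^3 + 12*c^2 + 8*c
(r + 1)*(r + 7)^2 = r^3 + 15*r^2 + 63*r + 49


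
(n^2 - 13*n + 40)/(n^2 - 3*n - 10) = (n - 8)/(n + 2)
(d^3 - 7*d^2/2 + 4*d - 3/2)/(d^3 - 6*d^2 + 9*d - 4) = (d - 3/2)/(d - 4)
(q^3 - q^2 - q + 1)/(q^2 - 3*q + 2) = (q^2 - 1)/(q - 2)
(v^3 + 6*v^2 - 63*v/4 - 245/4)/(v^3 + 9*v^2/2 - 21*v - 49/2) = (v + 5/2)/(v + 1)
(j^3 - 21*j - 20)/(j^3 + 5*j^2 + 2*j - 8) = (j^2 - 4*j - 5)/(j^2 + j - 2)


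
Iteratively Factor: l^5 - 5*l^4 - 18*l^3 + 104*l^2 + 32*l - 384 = (l - 3)*(l^4 - 2*l^3 - 24*l^2 + 32*l + 128) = (l - 3)*(l + 4)*(l^3 - 6*l^2 + 32) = (l - 4)*(l - 3)*(l + 4)*(l^2 - 2*l - 8) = (l - 4)^2*(l - 3)*(l + 4)*(l + 2)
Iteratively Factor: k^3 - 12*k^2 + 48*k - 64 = (k - 4)*(k^2 - 8*k + 16) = (k - 4)^2*(k - 4)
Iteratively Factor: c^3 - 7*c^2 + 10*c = (c - 2)*(c^2 - 5*c) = c*(c - 2)*(c - 5)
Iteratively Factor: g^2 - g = (g - 1)*(g)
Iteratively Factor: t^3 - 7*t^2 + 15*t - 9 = (t - 3)*(t^2 - 4*t + 3) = (t - 3)*(t - 1)*(t - 3)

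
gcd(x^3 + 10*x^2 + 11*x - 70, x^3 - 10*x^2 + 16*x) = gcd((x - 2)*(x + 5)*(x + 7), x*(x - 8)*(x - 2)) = x - 2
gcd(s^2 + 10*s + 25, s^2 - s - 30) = s + 5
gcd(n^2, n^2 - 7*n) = n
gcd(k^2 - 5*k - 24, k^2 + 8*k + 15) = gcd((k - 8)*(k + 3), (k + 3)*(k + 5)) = k + 3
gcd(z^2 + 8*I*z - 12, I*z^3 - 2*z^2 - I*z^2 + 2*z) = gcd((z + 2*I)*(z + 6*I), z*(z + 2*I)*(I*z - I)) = z + 2*I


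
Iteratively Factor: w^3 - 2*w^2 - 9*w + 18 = (w + 3)*(w^2 - 5*w + 6) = (w - 2)*(w + 3)*(w - 3)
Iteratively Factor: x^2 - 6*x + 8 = (x - 4)*(x - 2)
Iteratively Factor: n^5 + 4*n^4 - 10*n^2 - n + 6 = (n + 1)*(n^4 + 3*n^3 - 3*n^2 - 7*n + 6) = (n + 1)*(n + 3)*(n^3 - 3*n + 2) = (n + 1)*(n + 2)*(n + 3)*(n^2 - 2*n + 1) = (n - 1)*(n + 1)*(n + 2)*(n + 3)*(n - 1)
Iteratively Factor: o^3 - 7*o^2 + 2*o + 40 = (o + 2)*(o^2 - 9*o + 20) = (o - 5)*(o + 2)*(o - 4)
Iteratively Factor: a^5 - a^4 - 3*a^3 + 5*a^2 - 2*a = (a)*(a^4 - a^3 - 3*a^2 + 5*a - 2) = a*(a - 1)*(a^3 - 3*a + 2) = a*(a - 1)*(a + 2)*(a^2 - 2*a + 1) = a*(a - 1)^2*(a + 2)*(a - 1)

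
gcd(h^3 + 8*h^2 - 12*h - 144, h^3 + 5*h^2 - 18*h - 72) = h^2 + 2*h - 24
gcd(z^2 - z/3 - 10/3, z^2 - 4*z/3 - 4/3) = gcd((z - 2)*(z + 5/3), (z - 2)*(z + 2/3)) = z - 2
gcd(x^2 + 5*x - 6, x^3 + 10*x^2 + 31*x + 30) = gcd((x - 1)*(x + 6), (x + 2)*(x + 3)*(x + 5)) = 1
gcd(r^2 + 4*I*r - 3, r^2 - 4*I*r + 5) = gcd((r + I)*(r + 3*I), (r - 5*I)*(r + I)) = r + I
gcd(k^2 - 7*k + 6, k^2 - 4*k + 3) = k - 1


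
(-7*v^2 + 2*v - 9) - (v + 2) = -7*v^2 + v - 11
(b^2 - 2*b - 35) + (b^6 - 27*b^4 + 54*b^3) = b^6 - 27*b^4 + 54*b^3 + b^2 - 2*b - 35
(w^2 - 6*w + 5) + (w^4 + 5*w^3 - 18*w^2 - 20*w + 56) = w^4 + 5*w^3 - 17*w^2 - 26*w + 61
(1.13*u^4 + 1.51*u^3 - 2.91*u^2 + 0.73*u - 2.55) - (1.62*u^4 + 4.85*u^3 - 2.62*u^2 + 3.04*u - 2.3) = -0.49*u^4 - 3.34*u^3 - 0.29*u^2 - 2.31*u - 0.25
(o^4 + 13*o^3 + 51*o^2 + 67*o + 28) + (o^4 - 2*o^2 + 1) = 2*o^4 + 13*o^3 + 49*o^2 + 67*o + 29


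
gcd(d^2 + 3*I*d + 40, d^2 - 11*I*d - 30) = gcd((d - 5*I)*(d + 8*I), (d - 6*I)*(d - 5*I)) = d - 5*I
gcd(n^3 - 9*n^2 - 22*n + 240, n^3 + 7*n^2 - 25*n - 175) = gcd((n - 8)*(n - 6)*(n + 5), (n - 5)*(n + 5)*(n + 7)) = n + 5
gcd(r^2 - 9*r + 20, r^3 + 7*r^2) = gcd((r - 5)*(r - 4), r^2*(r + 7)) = 1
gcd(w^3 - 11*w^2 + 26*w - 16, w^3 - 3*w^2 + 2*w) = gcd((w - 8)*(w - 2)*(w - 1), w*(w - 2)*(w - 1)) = w^2 - 3*w + 2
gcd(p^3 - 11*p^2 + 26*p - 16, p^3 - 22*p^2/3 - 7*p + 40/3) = p^2 - 9*p + 8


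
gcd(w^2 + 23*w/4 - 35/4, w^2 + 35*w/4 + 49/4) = w + 7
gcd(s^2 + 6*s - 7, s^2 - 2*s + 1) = s - 1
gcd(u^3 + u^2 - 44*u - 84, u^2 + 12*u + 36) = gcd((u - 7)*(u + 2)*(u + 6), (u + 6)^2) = u + 6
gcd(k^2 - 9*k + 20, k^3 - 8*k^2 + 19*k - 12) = k - 4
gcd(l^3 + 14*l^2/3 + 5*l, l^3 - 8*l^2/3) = l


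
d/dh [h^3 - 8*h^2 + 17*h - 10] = 3*h^2 - 16*h + 17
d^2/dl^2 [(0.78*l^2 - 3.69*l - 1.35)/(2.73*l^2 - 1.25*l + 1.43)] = (-49.678902*l^3 - 78.638742*l^2 + 114.073596*l - 3.679926)/(20.346417*l^6 - 27.948375*l^5 + 44.769816*l^4 - 31.232375*l^3 + 23.450856*l^2 - 7.668375*l + 2.924207)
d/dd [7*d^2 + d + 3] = 14*d + 1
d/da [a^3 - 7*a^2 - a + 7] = 3*a^2 - 14*a - 1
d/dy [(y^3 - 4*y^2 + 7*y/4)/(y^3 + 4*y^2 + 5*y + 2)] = (16*y^3 - 3*y^2 - 39*y + 7)/(2*(y^5 + 7*y^4 + 19*y^3 + 25*y^2 + 16*y + 4))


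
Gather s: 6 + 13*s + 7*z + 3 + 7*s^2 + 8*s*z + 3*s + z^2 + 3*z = 7*s^2 + s*(8*z + 16) + z^2 + 10*z + 9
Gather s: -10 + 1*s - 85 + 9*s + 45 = 10*s - 50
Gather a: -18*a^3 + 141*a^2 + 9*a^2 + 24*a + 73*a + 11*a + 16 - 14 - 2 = -18*a^3 + 150*a^2 + 108*a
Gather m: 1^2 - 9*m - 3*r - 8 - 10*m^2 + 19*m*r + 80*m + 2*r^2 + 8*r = -10*m^2 + m*(19*r + 71) + 2*r^2 + 5*r - 7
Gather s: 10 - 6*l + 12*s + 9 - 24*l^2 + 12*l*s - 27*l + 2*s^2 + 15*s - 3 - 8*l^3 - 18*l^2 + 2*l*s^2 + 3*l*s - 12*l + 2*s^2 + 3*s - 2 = -8*l^3 - 42*l^2 - 45*l + s^2*(2*l + 4) + s*(15*l + 30) + 14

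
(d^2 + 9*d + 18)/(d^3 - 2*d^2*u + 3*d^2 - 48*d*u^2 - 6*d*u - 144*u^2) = (-d - 6)/(-d^2 + 2*d*u + 48*u^2)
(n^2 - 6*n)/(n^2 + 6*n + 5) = n*(n - 6)/(n^2 + 6*n + 5)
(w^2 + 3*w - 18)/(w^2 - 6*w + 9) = (w + 6)/(w - 3)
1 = 1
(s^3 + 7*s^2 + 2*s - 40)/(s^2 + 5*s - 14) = (s^2 + 9*s + 20)/(s + 7)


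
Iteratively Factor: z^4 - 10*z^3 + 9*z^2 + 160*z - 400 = (z - 5)*(z^3 - 5*z^2 - 16*z + 80) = (z - 5)*(z - 4)*(z^2 - z - 20) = (z - 5)*(z - 4)*(z + 4)*(z - 5)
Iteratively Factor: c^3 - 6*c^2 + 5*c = (c - 5)*(c^2 - c) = c*(c - 5)*(c - 1)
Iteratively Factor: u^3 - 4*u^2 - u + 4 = (u + 1)*(u^2 - 5*u + 4) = (u - 4)*(u + 1)*(u - 1)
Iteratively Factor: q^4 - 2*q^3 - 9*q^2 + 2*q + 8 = (q - 1)*(q^3 - q^2 - 10*q - 8) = (q - 1)*(q + 1)*(q^2 - 2*q - 8) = (q - 4)*(q - 1)*(q + 1)*(q + 2)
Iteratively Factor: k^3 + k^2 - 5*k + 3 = (k - 1)*(k^2 + 2*k - 3) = (k - 1)^2*(k + 3)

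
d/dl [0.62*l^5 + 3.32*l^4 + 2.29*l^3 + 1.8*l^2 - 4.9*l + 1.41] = 3.1*l^4 + 13.28*l^3 + 6.87*l^2 + 3.6*l - 4.9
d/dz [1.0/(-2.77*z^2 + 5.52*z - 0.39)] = (5.54*z - 5.52)/(2.77*z^2 - 5.52*z + 0.39)^2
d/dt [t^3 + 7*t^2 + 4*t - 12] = 3*t^2 + 14*t + 4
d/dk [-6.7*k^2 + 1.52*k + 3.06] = 1.52 - 13.4*k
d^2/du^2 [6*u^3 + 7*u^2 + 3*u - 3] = 36*u + 14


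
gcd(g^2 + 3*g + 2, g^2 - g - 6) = g + 2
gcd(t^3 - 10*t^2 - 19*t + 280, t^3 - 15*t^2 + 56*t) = t^2 - 15*t + 56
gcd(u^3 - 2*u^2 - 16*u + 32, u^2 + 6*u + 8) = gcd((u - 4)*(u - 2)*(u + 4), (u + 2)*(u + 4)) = u + 4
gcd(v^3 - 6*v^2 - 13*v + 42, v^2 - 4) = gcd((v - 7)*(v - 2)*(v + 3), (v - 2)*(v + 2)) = v - 2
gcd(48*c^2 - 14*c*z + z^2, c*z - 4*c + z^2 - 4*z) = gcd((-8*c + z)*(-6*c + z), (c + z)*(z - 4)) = 1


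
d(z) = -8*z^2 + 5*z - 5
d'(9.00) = -139.00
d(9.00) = -608.00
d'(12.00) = -187.00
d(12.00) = -1097.00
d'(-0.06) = 5.96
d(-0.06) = -5.33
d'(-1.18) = 23.88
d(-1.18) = -22.04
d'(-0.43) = 11.88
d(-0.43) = -8.63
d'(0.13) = 2.92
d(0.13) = -4.49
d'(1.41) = -17.56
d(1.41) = -13.85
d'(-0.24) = 8.84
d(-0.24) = -6.66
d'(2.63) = -37.08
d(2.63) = -47.19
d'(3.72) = -54.52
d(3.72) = -97.11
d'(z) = 5 - 16*z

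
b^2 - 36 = (b - 6)*(b + 6)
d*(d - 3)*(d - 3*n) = d^3 - 3*d^2*n - 3*d^2 + 9*d*n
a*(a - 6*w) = a^2 - 6*a*w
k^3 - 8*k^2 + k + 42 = (k - 7)*(k - 3)*(k + 2)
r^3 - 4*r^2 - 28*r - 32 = (r - 8)*(r + 2)^2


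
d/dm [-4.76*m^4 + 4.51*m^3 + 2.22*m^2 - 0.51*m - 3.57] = -19.04*m^3 + 13.53*m^2 + 4.44*m - 0.51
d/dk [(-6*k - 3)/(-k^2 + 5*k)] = 3*(-2*k^2 - 2*k + 5)/(k^2*(k^2 - 10*k + 25))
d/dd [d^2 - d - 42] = 2*d - 1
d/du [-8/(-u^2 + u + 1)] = 8*(1 - 2*u)/(-u^2 + u + 1)^2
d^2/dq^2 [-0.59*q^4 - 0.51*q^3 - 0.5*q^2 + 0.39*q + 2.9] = -7.08*q^2 - 3.06*q - 1.0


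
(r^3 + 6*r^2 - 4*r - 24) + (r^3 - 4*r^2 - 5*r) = 2*r^3 + 2*r^2 - 9*r - 24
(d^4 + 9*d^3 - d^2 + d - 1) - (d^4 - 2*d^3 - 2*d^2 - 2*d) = 11*d^3 + d^2 + 3*d - 1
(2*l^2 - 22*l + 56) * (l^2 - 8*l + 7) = 2*l^4 - 38*l^3 + 246*l^2 - 602*l + 392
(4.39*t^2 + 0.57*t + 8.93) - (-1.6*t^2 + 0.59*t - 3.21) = 5.99*t^2 - 0.02*t + 12.14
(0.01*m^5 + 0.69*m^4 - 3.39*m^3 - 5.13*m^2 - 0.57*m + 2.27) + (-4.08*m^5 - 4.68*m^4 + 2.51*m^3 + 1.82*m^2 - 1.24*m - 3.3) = -4.07*m^5 - 3.99*m^4 - 0.88*m^3 - 3.31*m^2 - 1.81*m - 1.03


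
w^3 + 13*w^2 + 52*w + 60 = (w + 2)*(w + 5)*(w + 6)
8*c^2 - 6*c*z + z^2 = (-4*c + z)*(-2*c + z)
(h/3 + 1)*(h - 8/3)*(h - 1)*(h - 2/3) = h^4/3 - 4*h^3/9 - 71*h^2/27 + 122*h/27 - 16/9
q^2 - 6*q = q*(q - 6)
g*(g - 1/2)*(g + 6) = g^3 + 11*g^2/2 - 3*g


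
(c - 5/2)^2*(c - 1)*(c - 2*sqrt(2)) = c^4 - 6*c^3 - 2*sqrt(2)*c^3 + 45*c^2/4 + 12*sqrt(2)*c^2 - 45*sqrt(2)*c/2 - 25*c/4 + 25*sqrt(2)/2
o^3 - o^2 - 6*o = o*(o - 3)*(o + 2)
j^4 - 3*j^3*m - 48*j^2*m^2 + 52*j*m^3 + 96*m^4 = (j - 8*m)*(j - 2*m)*(j + m)*(j + 6*m)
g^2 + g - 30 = (g - 5)*(g + 6)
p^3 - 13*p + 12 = (p - 3)*(p - 1)*(p + 4)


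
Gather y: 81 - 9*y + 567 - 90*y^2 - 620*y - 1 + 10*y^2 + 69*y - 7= -80*y^2 - 560*y + 640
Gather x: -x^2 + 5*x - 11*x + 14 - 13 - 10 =-x^2 - 6*x - 9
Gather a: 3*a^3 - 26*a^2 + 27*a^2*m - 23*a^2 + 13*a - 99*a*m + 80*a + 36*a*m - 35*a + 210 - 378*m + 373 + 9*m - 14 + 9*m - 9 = 3*a^3 + a^2*(27*m - 49) + a*(58 - 63*m) - 360*m + 560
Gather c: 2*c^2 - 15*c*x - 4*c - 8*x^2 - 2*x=2*c^2 + c*(-15*x - 4) - 8*x^2 - 2*x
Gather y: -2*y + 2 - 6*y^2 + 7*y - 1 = -6*y^2 + 5*y + 1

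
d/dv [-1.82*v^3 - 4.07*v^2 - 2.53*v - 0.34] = -5.46*v^2 - 8.14*v - 2.53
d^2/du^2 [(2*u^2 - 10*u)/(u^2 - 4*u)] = -4/(u^3 - 12*u^2 + 48*u - 64)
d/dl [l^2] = 2*l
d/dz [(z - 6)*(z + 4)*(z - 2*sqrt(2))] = 3*z^2 - 4*sqrt(2)*z - 4*z - 24 + 4*sqrt(2)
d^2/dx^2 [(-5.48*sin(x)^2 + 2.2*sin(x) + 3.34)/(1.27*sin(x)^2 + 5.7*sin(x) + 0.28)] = (1.06581410364015e-14*sin(x)^6 - 43.2181*sin(x)^5 + 164.627904*sin(x)^4 + 44.83358*sin(x)^3 - 54.5214120000001*sin(x)^2 + 145.5338*sin(x) + 206.776128)/(2.048383*sin(x)^6 + 27.58059*sin(x)^5 + 125.141736*sin(x)^4 + 197.35452*sin(x)^3 + 27.590304*sin(x)^2 + 1.34064*sin(x) + 0.021952)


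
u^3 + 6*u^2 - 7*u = u*(u - 1)*(u + 7)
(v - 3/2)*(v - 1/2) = v^2 - 2*v + 3/4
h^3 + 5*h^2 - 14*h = h*(h - 2)*(h + 7)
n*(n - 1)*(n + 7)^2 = n^4 + 13*n^3 + 35*n^2 - 49*n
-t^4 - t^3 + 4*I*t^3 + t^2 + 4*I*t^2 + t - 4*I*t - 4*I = (t + 1)*(t - 4*I)*(-I*t - I)*(-I*t + I)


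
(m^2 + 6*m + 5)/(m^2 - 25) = (m + 1)/(m - 5)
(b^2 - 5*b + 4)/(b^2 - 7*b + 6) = (b - 4)/(b - 6)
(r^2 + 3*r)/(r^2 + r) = (r + 3)/(r + 1)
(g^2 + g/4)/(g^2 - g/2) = (4*g + 1)/(2*(2*g - 1))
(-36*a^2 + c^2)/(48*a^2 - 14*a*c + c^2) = (-6*a - c)/(8*a - c)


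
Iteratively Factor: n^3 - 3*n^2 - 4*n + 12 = (n - 3)*(n^2 - 4) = (n - 3)*(n - 2)*(n + 2)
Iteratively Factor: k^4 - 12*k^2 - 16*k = (k + 2)*(k^3 - 2*k^2 - 8*k) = k*(k + 2)*(k^2 - 2*k - 8) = k*(k + 2)^2*(k - 4)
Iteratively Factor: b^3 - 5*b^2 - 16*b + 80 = (b - 4)*(b^2 - b - 20) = (b - 4)*(b + 4)*(b - 5)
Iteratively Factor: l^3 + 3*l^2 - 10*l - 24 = (l + 4)*(l^2 - l - 6) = (l - 3)*(l + 4)*(l + 2)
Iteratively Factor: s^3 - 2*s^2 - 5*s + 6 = (s + 2)*(s^2 - 4*s + 3) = (s - 1)*(s + 2)*(s - 3)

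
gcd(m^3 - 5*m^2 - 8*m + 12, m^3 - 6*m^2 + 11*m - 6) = m - 1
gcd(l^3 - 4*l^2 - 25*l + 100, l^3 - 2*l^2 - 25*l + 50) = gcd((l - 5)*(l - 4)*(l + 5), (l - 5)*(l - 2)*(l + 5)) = l^2 - 25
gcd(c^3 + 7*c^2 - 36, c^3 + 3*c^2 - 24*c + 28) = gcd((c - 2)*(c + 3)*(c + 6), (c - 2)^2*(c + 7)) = c - 2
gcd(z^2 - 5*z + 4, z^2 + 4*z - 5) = z - 1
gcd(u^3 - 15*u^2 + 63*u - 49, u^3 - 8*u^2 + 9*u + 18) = 1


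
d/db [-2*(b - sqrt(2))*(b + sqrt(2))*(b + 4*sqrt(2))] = -6*b^2 - 16*sqrt(2)*b + 4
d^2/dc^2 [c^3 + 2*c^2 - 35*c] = 6*c + 4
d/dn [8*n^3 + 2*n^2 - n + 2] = 24*n^2 + 4*n - 1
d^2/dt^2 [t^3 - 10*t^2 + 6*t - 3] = 6*t - 20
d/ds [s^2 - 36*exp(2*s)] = 2*s - 72*exp(2*s)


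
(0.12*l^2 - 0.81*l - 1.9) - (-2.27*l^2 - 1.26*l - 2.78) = 2.39*l^2 + 0.45*l + 0.88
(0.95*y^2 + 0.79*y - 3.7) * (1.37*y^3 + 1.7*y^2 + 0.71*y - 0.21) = 1.3015*y^5 + 2.6973*y^4 - 3.0515*y^3 - 5.9286*y^2 - 2.7929*y + 0.777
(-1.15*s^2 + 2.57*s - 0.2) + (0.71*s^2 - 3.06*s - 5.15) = -0.44*s^2 - 0.49*s - 5.35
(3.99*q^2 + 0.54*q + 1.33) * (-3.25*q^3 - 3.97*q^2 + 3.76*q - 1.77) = -12.9675*q^5 - 17.5953*q^4 + 8.5361*q^3 - 10.312*q^2 + 4.045*q - 2.3541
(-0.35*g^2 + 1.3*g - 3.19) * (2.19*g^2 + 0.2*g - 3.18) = -0.7665*g^4 + 2.777*g^3 - 5.6131*g^2 - 4.772*g + 10.1442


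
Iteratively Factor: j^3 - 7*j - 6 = (j + 1)*(j^2 - j - 6) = (j + 1)*(j + 2)*(j - 3)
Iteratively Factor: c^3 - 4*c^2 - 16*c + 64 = (c - 4)*(c^2 - 16) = (c - 4)^2*(c + 4)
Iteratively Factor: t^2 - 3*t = (t)*(t - 3)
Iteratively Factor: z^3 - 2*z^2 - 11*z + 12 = (z - 4)*(z^2 + 2*z - 3) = (z - 4)*(z + 3)*(z - 1)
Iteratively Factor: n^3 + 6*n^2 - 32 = (n + 4)*(n^2 + 2*n - 8) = (n + 4)^2*(n - 2)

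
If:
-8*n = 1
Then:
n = -1/8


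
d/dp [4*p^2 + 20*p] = 8*p + 20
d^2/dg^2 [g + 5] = 0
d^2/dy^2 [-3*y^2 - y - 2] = -6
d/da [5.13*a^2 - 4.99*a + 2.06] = 10.26*a - 4.99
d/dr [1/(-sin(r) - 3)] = cos(r)/(sin(r) + 3)^2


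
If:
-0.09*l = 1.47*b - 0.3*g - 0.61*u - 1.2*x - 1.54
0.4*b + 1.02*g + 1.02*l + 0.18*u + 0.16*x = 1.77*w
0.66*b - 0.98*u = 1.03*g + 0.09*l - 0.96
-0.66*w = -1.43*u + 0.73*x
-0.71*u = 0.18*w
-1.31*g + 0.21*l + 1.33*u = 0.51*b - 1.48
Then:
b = -0.06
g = 1.05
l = 0.99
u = -0.26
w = 1.01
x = -1.41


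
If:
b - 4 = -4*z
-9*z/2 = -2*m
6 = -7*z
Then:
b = 52/7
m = -27/14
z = -6/7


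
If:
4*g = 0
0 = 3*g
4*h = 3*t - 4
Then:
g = 0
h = 3*t/4 - 1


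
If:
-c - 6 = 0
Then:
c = -6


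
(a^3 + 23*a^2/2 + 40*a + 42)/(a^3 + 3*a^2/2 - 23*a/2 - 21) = (2*a^2 + 19*a + 42)/(2*a^2 - a - 21)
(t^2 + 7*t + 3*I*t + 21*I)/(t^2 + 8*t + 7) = (t + 3*I)/(t + 1)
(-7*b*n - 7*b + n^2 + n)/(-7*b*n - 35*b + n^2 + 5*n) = (n + 1)/(n + 5)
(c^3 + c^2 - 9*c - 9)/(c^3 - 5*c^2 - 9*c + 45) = (c + 1)/(c - 5)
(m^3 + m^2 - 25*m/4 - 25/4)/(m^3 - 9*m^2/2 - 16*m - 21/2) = (4*m^2 - 25)/(2*(2*m^2 - 11*m - 21))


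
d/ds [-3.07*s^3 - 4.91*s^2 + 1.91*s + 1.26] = -9.21*s^2 - 9.82*s + 1.91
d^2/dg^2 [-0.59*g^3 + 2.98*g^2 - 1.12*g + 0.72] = 5.96 - 3.54*g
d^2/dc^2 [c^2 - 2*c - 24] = 2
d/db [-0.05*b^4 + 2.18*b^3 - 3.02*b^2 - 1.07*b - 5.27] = -0.2*b^3 + 6.54*b^2 - 6.04*b - 1.07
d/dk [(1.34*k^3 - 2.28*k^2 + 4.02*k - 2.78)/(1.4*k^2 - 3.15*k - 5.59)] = (1.876*k^4 - 8.442*k^3 - 20.9178*k^2 + 33.2744*k - 31.2288)/(1.96*k^4 - 8.82*k^3 - 5.7295*k^2 + 35.217*k + 31.2481)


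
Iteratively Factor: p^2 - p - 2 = (p - 2)*(p + 1)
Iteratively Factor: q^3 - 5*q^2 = (q)*(q^2 - 5*q) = q*(q - 5)*(q)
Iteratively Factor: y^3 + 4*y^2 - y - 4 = (y + 1)*(y^2 + 3*y - 4) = (y - 1)*(y + 1)*(y + 4)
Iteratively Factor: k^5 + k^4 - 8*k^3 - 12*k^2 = (k + 2)*(k^4 - k^3 - 6*k^2) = k*(k + 2)*(k^3 - k^2 - 6*k) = k*(k - 3)*(k + 2)*(k^2 + 2*k) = k*(k - 3)*(k + 2)^2*(k)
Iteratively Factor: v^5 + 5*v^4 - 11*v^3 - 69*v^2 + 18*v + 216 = (v - 3)*(v^4 + 8*v^3 + 13*v^2 - 30*v - 72) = (v - 3)*(v - 2)*(v^3 + 10*v^2 + 33*v + 36) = (v - 3)*(v - 2)*(v + 4)*(v^2 + 6*v + 9) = (v - 3)*(v - 2)*(v + 3)*(v + 4)*(v + 3)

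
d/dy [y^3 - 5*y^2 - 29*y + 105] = 3*y^2 - 10*y - 29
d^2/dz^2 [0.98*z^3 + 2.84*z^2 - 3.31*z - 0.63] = 5.88*z + 5.68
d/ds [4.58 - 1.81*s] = -1.81000000000000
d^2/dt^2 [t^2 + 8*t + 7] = 2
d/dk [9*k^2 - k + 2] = 18*k - 1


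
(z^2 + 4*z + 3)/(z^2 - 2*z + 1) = (z^2 + 4*z + 3)/(z^2 - 2*z + 1)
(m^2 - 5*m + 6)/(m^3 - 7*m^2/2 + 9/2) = 2*(m - 2)/(2*m^2 - m - 3)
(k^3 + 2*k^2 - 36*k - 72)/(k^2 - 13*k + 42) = (k^2 + 8*k + 12)/(k - 7)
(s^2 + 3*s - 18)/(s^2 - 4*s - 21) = (-s^2 - 3*s + 18)/(-s^2 + 4*s + 21)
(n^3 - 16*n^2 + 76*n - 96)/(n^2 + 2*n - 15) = (n^3 - 16*n^2 + 76*n - 96)/(n^2 + 2*n - 15)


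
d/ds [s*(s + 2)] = 2*s + 2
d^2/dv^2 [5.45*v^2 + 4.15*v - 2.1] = 10.9000000000000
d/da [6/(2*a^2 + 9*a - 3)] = 6*(-4*a - 9)/(2*a^2 + 9*a - 3)^2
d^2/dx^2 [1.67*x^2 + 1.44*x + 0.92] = 3.34000000000000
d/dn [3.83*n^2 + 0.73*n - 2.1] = 7.66*n + 0.73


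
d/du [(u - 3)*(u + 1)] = 2*u - 2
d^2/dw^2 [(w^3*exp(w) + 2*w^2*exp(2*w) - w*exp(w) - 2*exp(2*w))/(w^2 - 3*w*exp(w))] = (w^2*(w - 3*exp(w))^2*(w^3 + 8*w^2*exp(w) + 6*w^2 + 16*w*exp(w) + 5*w - 4*exp(w) - 2) + w*(w - 3*exp(w))*(2*(3*w*exp(w) - 2*w + 3*exp(w))*(w^3 + 4*w^2*exp(w) + 3*w^2 + 4*w*exp(w) - w - 4*exp(w) - 1) + (3*w*exp(w) + 6*exp(w) - 2)*(w^3 + 2*w^2*exp(w) - w - 2*exp(w))) + 2*(3*w*exp(w) - 2*w + 3*exp(w))^2*(w^3 + 2*w^2*exp(w) - w - 2*exp(w)))*exp(w)/(w^3*(w - 3*exp(w))^3)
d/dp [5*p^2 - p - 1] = 10*p - 1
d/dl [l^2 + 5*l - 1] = 2*l + 5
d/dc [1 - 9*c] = -9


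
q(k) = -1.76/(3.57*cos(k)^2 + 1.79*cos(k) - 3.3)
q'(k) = -1.76*(7.14*sin(k)*cos(k) + 1.79*sin(k))/(3.57*cos(k)^2 + 1.79*cos(k) - 3.3)^2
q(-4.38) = 0.50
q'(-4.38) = 0.07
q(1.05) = 1.15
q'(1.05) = -3.50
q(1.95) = 0.51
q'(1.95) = 0.12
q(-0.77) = 10.06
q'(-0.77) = 276.75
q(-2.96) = 1.10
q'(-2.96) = -0.64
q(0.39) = -1.25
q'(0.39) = -2.83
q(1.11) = 0.98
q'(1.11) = -2.42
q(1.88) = 0.50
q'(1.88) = 0.05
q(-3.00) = 1.12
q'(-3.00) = -0.53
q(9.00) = 0.89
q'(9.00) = 0.88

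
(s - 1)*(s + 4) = s^2 + 3*s - 4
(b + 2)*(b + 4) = b^2 + 6*b + 8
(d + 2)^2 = d^2 + 4*d + 4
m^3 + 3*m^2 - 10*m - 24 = (m - 3)*(m + 2)*(m + 4)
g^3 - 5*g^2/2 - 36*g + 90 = (g - 6)*(g - 5/2)*(g + 6)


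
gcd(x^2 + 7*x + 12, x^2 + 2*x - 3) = x + 3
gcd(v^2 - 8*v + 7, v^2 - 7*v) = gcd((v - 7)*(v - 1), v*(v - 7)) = v - 7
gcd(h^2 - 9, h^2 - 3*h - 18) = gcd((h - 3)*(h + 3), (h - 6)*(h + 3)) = h + 3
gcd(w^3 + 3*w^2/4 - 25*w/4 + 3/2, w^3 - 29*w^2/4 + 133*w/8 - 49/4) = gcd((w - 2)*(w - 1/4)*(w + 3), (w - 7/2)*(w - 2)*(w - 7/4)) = w - 2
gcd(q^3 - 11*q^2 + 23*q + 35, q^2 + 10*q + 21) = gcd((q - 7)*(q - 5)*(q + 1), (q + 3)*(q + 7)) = 1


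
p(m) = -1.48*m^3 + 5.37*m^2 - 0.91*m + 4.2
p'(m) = -4.44*m^2 + 10.74*m - 0.91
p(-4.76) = 289.82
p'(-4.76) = -152.63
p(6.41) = -170.78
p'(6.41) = -114.50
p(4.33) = -19.21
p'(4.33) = -37.65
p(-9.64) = 1837.85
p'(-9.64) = -517.05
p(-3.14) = 105.82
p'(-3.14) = -78.41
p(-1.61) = 25.76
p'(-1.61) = -29.71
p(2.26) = 12.49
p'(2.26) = 0.68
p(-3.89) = 176.12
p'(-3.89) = -109.88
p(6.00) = -127.62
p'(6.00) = -96.31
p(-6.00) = 522.66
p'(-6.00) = -225.19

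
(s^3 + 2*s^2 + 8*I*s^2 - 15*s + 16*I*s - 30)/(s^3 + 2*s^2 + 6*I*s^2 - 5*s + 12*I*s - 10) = (s + 3*I)/(s + I)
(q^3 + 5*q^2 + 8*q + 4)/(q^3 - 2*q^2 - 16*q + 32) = (q^3 + 5*q^2 + 8*q + 4)/(q^3 - 2*q^2 - 16*q + 32)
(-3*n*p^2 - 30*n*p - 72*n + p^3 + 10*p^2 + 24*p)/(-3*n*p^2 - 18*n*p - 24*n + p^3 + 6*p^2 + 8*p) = (p + 6)/(p + 2)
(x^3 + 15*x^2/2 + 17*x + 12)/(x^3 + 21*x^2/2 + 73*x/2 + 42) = (2*x^2 + 7*x + 6)/(2*x^2 + 13*x + 21)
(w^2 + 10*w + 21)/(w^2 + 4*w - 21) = (w + 3)/(w - 3)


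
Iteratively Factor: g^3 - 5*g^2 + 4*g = (g - 1)*(g^2 - 4*g) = g*(g - 1)*(g - 4)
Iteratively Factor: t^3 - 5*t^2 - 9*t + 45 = (t - 5)*(t^2 - 9) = (t - 5)*(t - 3)*(t + 3)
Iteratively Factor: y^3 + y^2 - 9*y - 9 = (y - 3)*(y^2 + 4*y + 3) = (y - 3)*(y + 1)*(y + 3)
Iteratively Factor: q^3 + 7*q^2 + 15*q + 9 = (q + 1)*(q^2 + 6*q + 9) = (q + 1)*(q + 3)*(q + 3)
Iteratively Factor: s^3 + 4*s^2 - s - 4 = (s - 1)*(s^2 + 5*s + 4) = (s - 1)*(s + 1)*(s + 4)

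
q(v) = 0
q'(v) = 0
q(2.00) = 0.00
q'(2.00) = 0.00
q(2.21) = 0.00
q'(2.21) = 0.00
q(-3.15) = 0.00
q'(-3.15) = 0.00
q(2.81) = 0.00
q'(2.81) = 0.00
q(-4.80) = 0.00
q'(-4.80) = 0.00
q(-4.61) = 0.00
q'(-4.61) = 0.00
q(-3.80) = 0.00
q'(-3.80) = 0.00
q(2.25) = 0.00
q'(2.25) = 0.00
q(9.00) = 0.00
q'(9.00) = 0.00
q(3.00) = 0.00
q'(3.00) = 0.00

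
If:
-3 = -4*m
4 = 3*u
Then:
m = 3/4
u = 4/3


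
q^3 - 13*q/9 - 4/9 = (q - 4/3)*(q + 1/3)*(q + 1)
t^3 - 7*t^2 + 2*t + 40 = (t - 5)*(t - 4)*(t + 2)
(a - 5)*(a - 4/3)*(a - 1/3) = a^3 - 20*a^2/3 + 79*a/9 - 20/9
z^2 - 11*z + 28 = (z - 7)*(z - 4)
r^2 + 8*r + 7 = (r + 1)*(r + 7)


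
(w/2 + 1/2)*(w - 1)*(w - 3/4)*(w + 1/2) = w^4/2 - w^3/8 - 11*w^2/16 + w/8 + 3/16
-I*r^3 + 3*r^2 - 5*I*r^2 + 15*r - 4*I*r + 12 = (r + 4)*(r + 3*I)*(-I*r - I)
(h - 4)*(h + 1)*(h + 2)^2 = h^4 + h^3 - 12*h^2 - 28*h - 16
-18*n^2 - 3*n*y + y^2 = (-6*n + y)*(3*n + y)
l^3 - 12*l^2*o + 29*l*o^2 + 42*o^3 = (l - 7*o)*(l - 6*o)*(l + o)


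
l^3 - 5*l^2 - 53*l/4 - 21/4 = (l - 7)*(l + 1/2)*(l + 3/2)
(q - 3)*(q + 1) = q^2 - 2*q - 3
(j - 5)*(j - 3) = j^2 - 8*j + 15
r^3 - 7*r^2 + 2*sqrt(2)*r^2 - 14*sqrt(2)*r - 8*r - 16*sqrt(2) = (r - 8)*(r + 1)*(r + 2*sqrt(2))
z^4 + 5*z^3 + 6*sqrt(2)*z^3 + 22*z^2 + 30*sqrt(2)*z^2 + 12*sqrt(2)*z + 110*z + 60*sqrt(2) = (z + 5)*(z + sqrt(2))*(z + 2*sqrt(2))*(z + 3*sqrt(2))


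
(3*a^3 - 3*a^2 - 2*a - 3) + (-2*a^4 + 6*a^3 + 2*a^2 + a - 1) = -2*a^4 + 9*a^3 - a^2 - a - 4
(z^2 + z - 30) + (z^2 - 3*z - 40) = 2*z^2 - 2*z - 70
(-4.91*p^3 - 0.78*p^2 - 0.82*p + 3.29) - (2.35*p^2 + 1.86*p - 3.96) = -4.91*p^3 - 3.13*p^2 - 2.68*p + 7.25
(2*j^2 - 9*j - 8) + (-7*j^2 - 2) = -5*j^2 - 9*j - 10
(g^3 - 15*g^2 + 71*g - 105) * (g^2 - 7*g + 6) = g^5 - 22*g^4 + 182*g^3 - 692*g^2 + 1161*g - 630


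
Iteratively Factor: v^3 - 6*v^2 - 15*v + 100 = (v - 5)*(v^2 - v - 20) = (v - 5)^2*(v + 4)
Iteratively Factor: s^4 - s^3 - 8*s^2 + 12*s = (s + 3)*(s^3 - 4*s^2 + 4*s) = (s - 2)*(s + 3)*(s^2 - 2*s) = (s - 2)^2*(s + 3)*(s)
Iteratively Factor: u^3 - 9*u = (u - 3)*(u^2 + 3*u) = (u - 3)*(u + 3)*(u)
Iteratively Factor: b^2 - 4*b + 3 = (b - 3)*(b - 1)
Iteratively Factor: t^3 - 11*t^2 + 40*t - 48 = (t - 4)*(t^2 - 7*t + 12) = (t - 4)^2*(t - 3)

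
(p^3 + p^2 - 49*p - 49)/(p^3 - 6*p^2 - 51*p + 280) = (p^2 - 6*p - 7)/(p^2 - 13*p + 40)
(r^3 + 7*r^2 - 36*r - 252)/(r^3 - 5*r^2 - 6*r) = (r^2 + 13*r + 42)/(r*(r + 1))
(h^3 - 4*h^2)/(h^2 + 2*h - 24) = h^2/(h + 6)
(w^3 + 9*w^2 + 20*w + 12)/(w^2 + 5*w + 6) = (w^2 + 7*w + 6)/(w + 3)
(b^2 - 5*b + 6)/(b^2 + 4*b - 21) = (b - 2)/(b + 7)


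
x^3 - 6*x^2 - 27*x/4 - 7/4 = (x - 7)*(x + 1/2)^2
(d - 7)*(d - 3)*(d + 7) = d^3 - 3*d^2 - 49*d + 147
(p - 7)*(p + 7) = p^2 - 49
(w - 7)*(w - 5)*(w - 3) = w^3 - 15*w^2 + 71*w - 105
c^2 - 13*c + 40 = (c - 8)*(c - 5)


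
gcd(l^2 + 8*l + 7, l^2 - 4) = 1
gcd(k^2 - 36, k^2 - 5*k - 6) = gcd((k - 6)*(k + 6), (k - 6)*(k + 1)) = k - 6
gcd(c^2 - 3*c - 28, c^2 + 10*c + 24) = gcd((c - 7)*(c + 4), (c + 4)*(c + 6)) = c + 4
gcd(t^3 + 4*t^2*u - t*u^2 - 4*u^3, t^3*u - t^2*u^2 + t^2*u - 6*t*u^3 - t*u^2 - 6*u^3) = 1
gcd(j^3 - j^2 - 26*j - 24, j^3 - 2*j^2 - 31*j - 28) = j^2 + 5*j + 4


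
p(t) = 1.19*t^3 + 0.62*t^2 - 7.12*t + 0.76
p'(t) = 3.57*t^2 + 1.24*t - 7.12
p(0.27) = -1.09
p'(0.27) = -6.52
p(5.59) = 188.20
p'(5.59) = 111.37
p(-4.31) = -52.31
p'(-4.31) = 53.85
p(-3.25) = -10.40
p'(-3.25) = 26.56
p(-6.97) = -322.44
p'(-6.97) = 157.67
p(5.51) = 179.42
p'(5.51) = 108.10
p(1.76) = -3.36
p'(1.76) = 6.12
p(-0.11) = 1.55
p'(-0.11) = -7.21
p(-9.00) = -752.45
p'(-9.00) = 270.89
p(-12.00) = -1880.84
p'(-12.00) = 492.08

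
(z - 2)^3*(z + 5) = z^4 - z^3 - 18*z^2 + 52*z - 40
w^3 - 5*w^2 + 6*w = w*(w - 3)*(w - 2)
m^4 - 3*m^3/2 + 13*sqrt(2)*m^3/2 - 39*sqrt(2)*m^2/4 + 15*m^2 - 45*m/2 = m*(m - 3/2)*(m + 3*sqrt(2)/2)*(m + 5*sqrt(2))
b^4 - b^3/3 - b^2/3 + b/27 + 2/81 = (b - 2/3)*(b - 1/3)*(b + 1/3)^2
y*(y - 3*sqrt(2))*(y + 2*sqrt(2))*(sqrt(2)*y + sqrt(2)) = sqrt(2)*y^4 - 2*y^3 + sqrt(2)*y^3 - 12*sqrt(2)*y^2 - 2*y^2 - 12*sqrt(2)*y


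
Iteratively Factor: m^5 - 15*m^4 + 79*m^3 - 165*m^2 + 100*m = (m - 1)*(m^4 - 14*m^3 + 65*m^2 - 100*m) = (m - 4)*(m - 1)*(m^3 - 10*m^2 + 25*m) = m*(m - 4)*(m - 1)*(m^2 - 10*m + 25) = m*(m - 5)*(m - 4)*(m - 1)*(m - 5)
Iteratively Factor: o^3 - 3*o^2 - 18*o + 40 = (o + 4)*(o^2 - 7*o + 10) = (o - 2)*(o + 4)*(o - 5)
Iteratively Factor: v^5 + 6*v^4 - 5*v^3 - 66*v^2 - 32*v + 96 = (v - 1)*(v^4 + 7*v^3 + 2*v^2 - 64*v - 96) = (v - 3)*(v - 1)*(v^3 + 10*v^2 + 32*v + 32) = (v - 3)*(v - 1)*(v + 2)*(v^2 + 8*v + 16) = (v - 3)*(v - 1)*(v + 2)*(v + 4)*(v + 4)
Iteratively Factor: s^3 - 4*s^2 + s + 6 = (s - 2)*(s^2 - 2*s - 3) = (s - 2)*(s + 1)*(s - 3)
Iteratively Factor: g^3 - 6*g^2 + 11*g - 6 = (g - 3)*(g^2 - 3*g + 2) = (g - 3)*(g - 1)*(g - 2)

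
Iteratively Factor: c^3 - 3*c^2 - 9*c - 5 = (c + 1)*(c^2 - 4*c - 5) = (c - 5)*(c + 1)*(c + 1)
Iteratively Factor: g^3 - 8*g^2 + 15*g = (g - 3)*(g^2 - 5*g) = (g - 5)*(g - 3)*(g)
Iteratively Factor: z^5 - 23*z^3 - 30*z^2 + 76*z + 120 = (z + 2)*(z^4 - 2*z^3 - 19*z^2 + 8*z + 60) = (z - 5)*(z + 2)*(z^3 + 3*z^2 - 4*z - 12) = (z - 5)*(z + 2)*(z + 3)*(z^2 - 4) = (z - 5)*(z + 2)^2*(z + 3)*(z - 2)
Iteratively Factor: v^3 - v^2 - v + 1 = (v + 1)*(v^2 - 2*v + 1) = (v - 1)*(v + 1)*(v - 1)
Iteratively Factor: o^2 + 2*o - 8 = (o - 2)*(o + 4)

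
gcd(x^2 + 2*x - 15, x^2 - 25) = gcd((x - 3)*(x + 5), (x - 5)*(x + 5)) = x + 5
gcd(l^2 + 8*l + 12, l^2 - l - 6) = l + 2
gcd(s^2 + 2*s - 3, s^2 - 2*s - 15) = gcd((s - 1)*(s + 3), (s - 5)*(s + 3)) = s + 3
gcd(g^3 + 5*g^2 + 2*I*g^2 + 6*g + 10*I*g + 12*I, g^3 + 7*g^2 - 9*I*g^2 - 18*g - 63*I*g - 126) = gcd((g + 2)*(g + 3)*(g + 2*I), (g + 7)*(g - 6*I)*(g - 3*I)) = 1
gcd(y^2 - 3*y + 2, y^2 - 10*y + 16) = y - 2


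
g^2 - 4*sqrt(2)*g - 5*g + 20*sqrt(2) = (g - 5)*(g - 4*sqrt(2))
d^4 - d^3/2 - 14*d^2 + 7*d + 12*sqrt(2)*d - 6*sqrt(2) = (d - 1/2)*(d - 2*sqrt(2))*(d - sqrt(2))*(d + 3*sqrt(2))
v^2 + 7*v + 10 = (v + 2)*(v + 5)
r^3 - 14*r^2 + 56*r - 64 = (r - 8)*(r - 4)*(r - 2)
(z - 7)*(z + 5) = z^2 - 2*z - 35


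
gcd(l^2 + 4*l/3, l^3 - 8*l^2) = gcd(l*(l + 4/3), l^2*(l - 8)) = l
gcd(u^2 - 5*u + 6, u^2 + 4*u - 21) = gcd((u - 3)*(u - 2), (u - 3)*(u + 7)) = u - 3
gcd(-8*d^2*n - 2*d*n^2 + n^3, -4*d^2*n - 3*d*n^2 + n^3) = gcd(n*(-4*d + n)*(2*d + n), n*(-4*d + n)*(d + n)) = 4*d*n - n^2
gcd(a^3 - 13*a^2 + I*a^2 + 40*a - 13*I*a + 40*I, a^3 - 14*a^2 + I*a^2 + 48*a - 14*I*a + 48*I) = a^2 + a*(-8 + I) - 8*I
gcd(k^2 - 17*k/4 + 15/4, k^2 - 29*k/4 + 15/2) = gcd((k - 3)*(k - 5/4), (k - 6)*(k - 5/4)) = k - 5/4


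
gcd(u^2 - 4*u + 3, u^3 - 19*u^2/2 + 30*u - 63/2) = u - 3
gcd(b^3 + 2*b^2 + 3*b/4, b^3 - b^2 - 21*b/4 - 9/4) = b^2 + 2*b + 3/4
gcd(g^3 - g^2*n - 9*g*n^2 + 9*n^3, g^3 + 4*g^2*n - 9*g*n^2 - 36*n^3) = g^2 - 9*n^2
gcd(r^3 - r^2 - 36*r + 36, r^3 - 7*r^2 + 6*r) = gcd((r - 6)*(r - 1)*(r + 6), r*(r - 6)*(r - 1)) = r^2 - 7*r + 6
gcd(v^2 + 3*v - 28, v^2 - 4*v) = v - 4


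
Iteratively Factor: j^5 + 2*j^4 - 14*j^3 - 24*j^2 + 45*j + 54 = (j + 1)*(j^4 + j^3 - 15*j^2 - 9*j + 54) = (j + 1)*(j + 3)*(j^3 - 2*j^2 - 9*j + 18) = (j - 2)*(j + 1)*(j + 3)*(j^2 - 9) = (j - 3)*(j - 2)*(j + 1)*(j + 3)*(j + 3)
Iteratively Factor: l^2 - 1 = (l - 1)*(l + 1)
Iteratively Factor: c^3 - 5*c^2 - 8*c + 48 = (c + 3)*(c^2 - 8*c + 16) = (c - 4)*(c + 3)*(c - 4)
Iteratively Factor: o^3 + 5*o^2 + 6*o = (o)*(o^2 + 5*o + 6) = o*(o + 2)*(o + 3)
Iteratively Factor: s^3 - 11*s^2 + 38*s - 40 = (s - 2)*(s^2 - 9*s + 20) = (s - 5)*(s - 2)*(s - 4)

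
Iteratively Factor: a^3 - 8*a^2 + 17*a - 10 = (a - 5)*(a^2 - 3*a + 2) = (a - 5)*(a - 2)*(a - 1)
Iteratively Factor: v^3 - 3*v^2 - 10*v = (v)*(v^2 - 3*v - 10) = v*(v + 2)*(v - 5)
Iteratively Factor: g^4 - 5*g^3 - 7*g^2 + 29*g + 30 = (g + 1)*(g^3 - 6*g^2 - g + 30) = (g - 5)*(g + 1)*(g^2 - g - 6) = (g - 5)*(g + 1)*(g + 2)*(g - 3)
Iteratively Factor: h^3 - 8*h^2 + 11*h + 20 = (h + 1)*(h^2 - 9*h + 20) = (h - 4)*(h + 1)*(h - 5)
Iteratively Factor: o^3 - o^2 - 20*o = (o - 5)*(o^2 + 4*o) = (o - 5)*(o + 4)*(o)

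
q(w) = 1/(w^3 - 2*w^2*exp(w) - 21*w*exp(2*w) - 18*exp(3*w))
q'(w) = (2*w^2*exp(w) - 3*w^2 + 42*w*exp(2*w) + 4*w*exp(w) + 54*exp(3*w) + 21*exp(2*w))/(w^3 - 2*w^2*exp(w) - 21*w*exp(2*w) - 18*exp(3*w))^2 = (2*w^2*exp(w) - 3*w^2 + 42*w*exp(2*w) + 4*w*exp(w) + 54*exp(3*w) + 21*exp(2*w))/(-w^3 + 2*w^2*exp(w) + 21*w*exp(2*w) + 18*exp(3*w))^2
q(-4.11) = -0.01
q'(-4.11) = -0.01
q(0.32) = -0.02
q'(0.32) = 0.06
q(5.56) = -0.00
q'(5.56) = 0.00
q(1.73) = -0.00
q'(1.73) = 0.00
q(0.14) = -0.03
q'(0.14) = 0.12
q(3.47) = -0.00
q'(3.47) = 0.00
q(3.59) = -0.00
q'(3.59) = 0.00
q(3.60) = -0.00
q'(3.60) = 0.00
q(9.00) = 0.00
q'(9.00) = 0.00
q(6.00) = 0.00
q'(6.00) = 0.00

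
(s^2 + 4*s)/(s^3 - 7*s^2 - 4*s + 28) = s*(s + 4)/(s^3 - 7*s^2 - 4*s + 28)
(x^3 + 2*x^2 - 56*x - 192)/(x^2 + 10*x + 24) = x - 8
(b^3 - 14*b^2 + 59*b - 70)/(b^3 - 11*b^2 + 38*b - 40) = (b - 7)/(b - 4)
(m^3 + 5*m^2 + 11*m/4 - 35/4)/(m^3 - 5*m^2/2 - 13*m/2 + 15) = (2*m^2 + 5*m - 7)/(2*(m^2 - 5*m + 6))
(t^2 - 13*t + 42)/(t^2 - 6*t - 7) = (t - 6)/(t + 1)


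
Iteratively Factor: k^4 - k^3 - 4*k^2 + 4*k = (k)*(k^3 - k^2 - 4*k + 4) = k*(k - 2)*(k^2 + k - 2) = k*(k - 2)*(k - 1)*(k + 2)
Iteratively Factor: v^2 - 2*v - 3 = (v + 1)*(v - 3)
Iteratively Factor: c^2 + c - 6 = (c - 2)*(c + 3)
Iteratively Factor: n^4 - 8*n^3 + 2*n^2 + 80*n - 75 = (n - 5)*(n^3 - 3*n^2 - 13*n + 15) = (n - 5)*(n + 3)*(n^2 - 6*n + 5) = (n - 5)*(n - 1)*(n + 3)*(n - 5)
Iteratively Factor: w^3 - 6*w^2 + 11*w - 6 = (w - 3)*(w^2 - 3*w + 2) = (w - 3)*(w - 2)*(w - 1)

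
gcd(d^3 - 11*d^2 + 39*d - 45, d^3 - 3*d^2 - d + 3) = d - 3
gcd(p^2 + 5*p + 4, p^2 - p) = 1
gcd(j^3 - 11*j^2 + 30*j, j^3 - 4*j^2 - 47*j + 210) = j^2 - 11*j + 30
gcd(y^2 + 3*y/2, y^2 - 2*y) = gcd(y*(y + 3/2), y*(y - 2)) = y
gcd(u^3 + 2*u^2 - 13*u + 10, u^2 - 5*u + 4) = u - 1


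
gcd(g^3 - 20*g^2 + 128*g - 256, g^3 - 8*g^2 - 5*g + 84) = g - 4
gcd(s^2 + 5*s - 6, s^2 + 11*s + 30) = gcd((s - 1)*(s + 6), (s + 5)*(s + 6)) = s + 6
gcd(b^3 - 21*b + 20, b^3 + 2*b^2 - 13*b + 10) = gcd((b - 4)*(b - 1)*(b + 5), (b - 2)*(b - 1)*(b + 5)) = b^2 + 4*b - 5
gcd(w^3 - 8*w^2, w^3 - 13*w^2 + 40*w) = w^2 - 8*w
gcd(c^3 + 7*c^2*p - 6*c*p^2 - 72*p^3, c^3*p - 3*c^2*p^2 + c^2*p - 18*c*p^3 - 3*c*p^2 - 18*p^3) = 1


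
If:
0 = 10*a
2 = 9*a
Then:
No Solution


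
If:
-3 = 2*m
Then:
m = -3/2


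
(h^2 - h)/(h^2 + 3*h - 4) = h/(h + 4)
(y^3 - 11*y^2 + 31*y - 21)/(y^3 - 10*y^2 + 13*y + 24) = (y^2 - 8*y + 7)/(y^2 - 7*y - 8)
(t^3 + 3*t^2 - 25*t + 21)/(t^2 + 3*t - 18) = (t^2 + 6*t - 7)/(t + 6)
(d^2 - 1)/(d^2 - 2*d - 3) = (d - 1)/(d - 3)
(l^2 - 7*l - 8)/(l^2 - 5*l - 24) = (l + 1)/(l + 3)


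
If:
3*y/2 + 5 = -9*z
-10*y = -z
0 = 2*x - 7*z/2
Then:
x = -175/183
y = -10/183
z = -100/183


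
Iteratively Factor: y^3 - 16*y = (y + 4)*(y^2 - 4*y) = y*(y + 4)*(y - 4)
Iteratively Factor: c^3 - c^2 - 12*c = (c - 4)*(c^2 + 3*c) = (c - 4)*(c + 3)*(c)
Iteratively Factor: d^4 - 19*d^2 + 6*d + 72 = (d - 3)*(d^3 + 3*d^2 - 10*d - 24) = (d - 3)*(d + 2)*(d^2 + d - 12) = (d - 3)^2*(d + 2)*(d + 4)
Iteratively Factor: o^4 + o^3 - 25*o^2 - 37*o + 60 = (o - 5)*(o^3 + 6*o^2 + 5*o - 12) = (o - 5)*(o + 4)*(o^2 + 2*o - 3) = (o - 5)*(o - 1)*(o + 4)*(o + 3)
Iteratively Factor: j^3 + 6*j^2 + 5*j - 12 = (j - 1)*(j^2 + 7*j + 12) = (j - 1)*(j + 4)*(j + 3)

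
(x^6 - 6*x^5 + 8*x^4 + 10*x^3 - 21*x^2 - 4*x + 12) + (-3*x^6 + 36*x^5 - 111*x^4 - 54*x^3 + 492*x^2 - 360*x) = -2*x^6 + 30*x^5 - 103*x^4 - 44*x^3 + 471*x^2 - 364*x + 12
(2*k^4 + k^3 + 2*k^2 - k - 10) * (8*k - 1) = 16*k^5 + 6*k^4 + 15*k^3 - 10*k^2 - 79*k + 10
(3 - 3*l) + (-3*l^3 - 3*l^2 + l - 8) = -3*l^3 - 3*l^2 - 2*l - 5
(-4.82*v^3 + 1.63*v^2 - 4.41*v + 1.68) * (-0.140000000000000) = 0.6748*v^3 - 0.2282*v^2 + 0.6174*v - 0.2352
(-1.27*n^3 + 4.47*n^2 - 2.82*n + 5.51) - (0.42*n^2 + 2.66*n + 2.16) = -1.27*n^3 + 4.05*n^2 - 5.48*n + 3.35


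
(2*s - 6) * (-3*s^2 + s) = -6*s^3 + 20*s^2 - 6*s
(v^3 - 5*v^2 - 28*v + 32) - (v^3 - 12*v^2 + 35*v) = 7*v^2 - 63*v + 32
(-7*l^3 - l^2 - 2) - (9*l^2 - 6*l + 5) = -7*l^3 - 10*l^2 + 6*l - 7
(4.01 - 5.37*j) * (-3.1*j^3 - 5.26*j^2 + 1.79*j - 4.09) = 16.647*j^4 + 15.8152*j^3 - 30.7049*j^2 + 29.1412*j - 16.4009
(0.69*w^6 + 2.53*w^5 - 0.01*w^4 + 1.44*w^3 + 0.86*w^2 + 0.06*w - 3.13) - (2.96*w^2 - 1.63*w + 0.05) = 0.69*w^6 + 2.53*w^5 - 0.01*w^4 + 1.44*w^3 - 2.1*w^2 + 1.69*w - 3.18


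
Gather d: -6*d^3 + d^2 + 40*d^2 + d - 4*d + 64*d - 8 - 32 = -6*d^3 + 41*d^2 + 61*d - 40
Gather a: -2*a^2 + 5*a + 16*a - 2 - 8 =-2*a^2 + 21*a - 10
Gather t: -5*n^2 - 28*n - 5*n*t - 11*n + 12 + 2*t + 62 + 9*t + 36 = -5*n^2 - 39*n + t*(11 - 5*n) + 110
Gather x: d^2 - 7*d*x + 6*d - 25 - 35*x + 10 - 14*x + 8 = d^2 + 6*d + x*(-7*d - 49) - 7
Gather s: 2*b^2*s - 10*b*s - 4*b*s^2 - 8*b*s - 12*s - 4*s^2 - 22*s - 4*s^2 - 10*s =s^2*(-4*b - 8) + s*(2*b^2 - 18*b - 44)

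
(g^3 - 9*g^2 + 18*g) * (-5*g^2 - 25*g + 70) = -5*g^5 + 20*g^4 + 205*g^3 - 1080*g^2 + 1260*g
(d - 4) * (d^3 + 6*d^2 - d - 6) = d^4 + 2*d^3 - 25*d^2 - 2*d + 24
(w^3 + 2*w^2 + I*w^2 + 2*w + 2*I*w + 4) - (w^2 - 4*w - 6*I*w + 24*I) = w^3 + w^2 + I*w^2 + 6*w + 8*I*w + 4 - 24*I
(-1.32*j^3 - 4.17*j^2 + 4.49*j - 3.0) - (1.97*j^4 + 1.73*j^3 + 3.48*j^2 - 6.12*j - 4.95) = -1.97*j^4 - 3.05*j^3 - 7.65*j^2 + 10.61*j + 1.95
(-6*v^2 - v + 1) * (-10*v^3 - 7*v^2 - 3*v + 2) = 60*v^5 + 52*v^4 + 15*v^3 - 16*v^2 - 5*v + 2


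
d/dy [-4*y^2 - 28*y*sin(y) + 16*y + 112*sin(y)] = -28*y*cos(y) - 8*y - 28*sin(y) + 112*cos(y) + 16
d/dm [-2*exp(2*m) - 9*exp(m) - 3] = (-4*exp(m) - 9)*exp(m)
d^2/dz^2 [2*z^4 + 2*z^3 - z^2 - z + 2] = 24*z^2 + 12*z - 2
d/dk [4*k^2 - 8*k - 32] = 8*k - 8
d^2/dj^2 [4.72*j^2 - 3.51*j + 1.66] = 9.44000000000000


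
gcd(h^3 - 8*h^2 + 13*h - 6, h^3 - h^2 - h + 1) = h^2 - 2*h + 1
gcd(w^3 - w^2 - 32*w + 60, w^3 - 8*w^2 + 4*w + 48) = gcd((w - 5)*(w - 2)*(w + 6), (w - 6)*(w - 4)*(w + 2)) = 1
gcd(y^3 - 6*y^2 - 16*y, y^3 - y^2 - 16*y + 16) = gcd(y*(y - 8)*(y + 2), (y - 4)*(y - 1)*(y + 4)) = 1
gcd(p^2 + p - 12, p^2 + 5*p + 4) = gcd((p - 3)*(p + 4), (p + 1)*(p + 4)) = p + 4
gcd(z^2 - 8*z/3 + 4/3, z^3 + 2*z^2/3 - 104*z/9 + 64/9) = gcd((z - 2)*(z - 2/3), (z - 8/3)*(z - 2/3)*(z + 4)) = z - 2/3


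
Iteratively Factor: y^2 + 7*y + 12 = (y + 4)*(y + 3)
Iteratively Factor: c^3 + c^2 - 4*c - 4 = (c - 2)*(c^2 + 3*c + 2) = (c - 2)*(c + 2)*(c + 1)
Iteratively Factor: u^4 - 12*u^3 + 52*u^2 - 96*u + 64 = (u - 4)*(u^3 - 8*u^2 + 20*u - 16) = (u - 4)*(u - 2)*(u^2 - 6*u + 8) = (u - 4)*(u - 2)^2*(u - 4)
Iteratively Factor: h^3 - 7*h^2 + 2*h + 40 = (h - 4)*(h^2 - 3*h - 10) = (h - 4)*(h + 2)*(h - 5)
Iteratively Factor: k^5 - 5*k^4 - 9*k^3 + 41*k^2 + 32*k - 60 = (k - 5)*(k^4 - 9*k^2 - 4*k + 12) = (k - 5)*(k + 2)*(k^3 - 2*k^2 - 5*k + 6) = (k - 5)*(k - 3)*(k + 2)*(k^2 + k - 2) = (k - 5)*(k - 3)*(k - 1)*(k + 2)*(k + 2)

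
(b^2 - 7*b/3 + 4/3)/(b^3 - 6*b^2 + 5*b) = (b - 4/3)/(b*(b - 5))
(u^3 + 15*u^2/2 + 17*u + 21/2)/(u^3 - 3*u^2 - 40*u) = (2*u^3 + 15*u^2 + 34*u + 21)/(2*u*(u^2 - 3*u - 40))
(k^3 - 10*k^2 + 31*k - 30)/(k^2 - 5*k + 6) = k - 5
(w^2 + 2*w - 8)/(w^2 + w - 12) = (w - 2)/(w - 3)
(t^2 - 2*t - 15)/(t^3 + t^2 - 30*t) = (t + 3)/(t*(t + 6))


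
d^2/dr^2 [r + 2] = 0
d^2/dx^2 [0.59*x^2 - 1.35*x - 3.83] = 1.18000000000000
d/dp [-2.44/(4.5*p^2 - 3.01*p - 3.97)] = (21.96*p - 7.3444)/(-4.5*p^2 + 3.01*p + 3.97)^2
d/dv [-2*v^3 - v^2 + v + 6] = -6*v^2 - 2*v + 1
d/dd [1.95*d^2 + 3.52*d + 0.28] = 3.9*d + 3.52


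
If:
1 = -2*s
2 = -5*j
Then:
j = -2/5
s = -1/2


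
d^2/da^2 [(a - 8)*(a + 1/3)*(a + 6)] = 6*a - 10/3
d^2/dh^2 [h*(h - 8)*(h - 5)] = 6*h - 26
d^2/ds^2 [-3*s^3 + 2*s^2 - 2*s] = 4 - 18*s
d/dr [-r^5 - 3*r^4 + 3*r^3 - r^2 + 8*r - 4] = -5*r^4 - 12*r^3 + 9*r^2 - 2*r + 8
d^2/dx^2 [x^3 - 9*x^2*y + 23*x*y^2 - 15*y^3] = 6*x - 18*y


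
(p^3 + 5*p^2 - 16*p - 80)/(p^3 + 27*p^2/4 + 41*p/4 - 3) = 4*(p^2 + p - 20)/(4*p^2 + 11*p - 3)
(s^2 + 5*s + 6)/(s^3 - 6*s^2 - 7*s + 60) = (s + 2)/(s^2 - 9*s + 20)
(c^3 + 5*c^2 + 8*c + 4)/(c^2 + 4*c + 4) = c + 1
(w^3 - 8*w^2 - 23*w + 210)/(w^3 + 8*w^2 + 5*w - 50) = (w^2 - 13*w + 42)/(w^2 + 3*w - 10)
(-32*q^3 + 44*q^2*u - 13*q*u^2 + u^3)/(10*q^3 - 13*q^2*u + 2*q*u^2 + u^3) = (-32*q^2 + 12*q*u - u^2)/(10*q^2 - 3*q*u - u^2)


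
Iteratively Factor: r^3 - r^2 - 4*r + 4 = (r + 2)*(r^2 - 3*r + 2) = (r - 1)*(r + 2)*(r - 2)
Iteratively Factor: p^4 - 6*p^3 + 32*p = (p + 2)*(p^3 - 8*p^2 + 16*p) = (p - 4)*(p + 2)*(p^2 - 4*p) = p*(p - 4)*(p + 2)*(p - 4)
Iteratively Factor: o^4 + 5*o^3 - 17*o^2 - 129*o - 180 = (o + 3)*(o^3 + 2*o^2 - 23*o - 60) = (o + 3)^2*(o^2 - o - 20) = (o + 3)^2*(o + 4)*(o - 5)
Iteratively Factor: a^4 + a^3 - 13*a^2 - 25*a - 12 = (a + 1)*(a^3 - 13*a - 12) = (a - 4)*(a + 1)*(a^2 + 4*a + 3) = (a - 4)*(a + 1)^2*(a + 3)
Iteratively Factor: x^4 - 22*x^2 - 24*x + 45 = (x + 3)*(x^3 - 3*x^2 - 13*x + 15) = (x + 3)^2*(x^2 - 6*x + 5) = (x - 5)*(x + 3)^2*(x - 1)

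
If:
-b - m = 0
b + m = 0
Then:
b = -m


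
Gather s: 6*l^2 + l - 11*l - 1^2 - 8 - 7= 6*l^2 - 10*l - 16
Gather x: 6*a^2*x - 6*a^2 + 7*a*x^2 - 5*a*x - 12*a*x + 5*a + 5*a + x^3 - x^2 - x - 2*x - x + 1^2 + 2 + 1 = -6*a^2 + 10*a + x^3 + x^2*(7*a - 1) + x*(6*a^2 - 17*a - 4) + 4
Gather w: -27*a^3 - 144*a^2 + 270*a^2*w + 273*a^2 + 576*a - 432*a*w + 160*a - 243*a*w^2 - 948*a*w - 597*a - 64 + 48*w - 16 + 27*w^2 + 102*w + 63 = -27*a^3 + 129*a^2 + 139*a + w^2*(27 - 243*a) + w*(270*a^2 - 1380*a + 150) - 17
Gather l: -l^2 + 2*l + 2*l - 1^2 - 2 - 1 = -l^2 + 4*l - 4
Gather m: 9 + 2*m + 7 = 2*m + 16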